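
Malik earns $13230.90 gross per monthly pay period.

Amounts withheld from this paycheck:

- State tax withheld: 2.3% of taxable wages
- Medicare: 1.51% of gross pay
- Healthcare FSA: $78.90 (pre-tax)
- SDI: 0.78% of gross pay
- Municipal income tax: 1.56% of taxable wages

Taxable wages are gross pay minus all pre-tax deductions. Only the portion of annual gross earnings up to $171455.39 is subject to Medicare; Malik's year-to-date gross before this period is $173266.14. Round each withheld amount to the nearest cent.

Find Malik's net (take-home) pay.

$12541.13

Healthcare FSA: $78.90
Taxable wages = $13230.90 − $78.90 = $13152.00
Municipal income tax: $13152.00 × 0.0156 = $205.17
State tax withheld: $13152.00 × 0.023 = $302.50
SDI: $13230.90 × 0.0078 = $103.20
Medicare: annual cap $171455.39 already reached (YTD $173266.14), so $0.00
Total deductions = $78.90 + $205.17 + $302.50 + $103.20 + $0.00 = $689.77
Net pay = $13230.90 − $689.77 = $12541.13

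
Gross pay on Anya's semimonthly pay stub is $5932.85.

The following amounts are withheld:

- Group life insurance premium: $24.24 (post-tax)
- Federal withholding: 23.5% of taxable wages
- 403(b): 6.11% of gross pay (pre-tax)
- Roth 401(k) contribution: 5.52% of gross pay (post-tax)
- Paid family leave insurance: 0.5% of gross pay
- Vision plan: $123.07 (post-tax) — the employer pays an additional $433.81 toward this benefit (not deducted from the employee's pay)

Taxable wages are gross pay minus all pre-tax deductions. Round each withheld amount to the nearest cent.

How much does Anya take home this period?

$3756.86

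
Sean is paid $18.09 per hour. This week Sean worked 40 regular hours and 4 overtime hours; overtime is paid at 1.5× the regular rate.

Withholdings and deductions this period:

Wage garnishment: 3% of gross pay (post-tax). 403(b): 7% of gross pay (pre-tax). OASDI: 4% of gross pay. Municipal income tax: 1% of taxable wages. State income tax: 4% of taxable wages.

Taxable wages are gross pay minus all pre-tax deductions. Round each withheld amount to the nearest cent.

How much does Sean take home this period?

$676.94

Regular pay: 40 × $18.09 = $723.60
Overtime pay: 4 × $18.09 × 1.5 = $108.54
Gross pay = $723.60 + $108.54 = $832.14
403(b): $832.14 × 0.07 = $58.25
Taxable wages = $832.14 − $58.25 = $773.89
State income tax: $773.89 × 0.04 = $30.96
Municipal income tax: $773.89 × 0.01 = $7.74
OASDI: $832.14 × 0.04 = $33.29
Wage garnishment: $832.14 × 0.03 = $24.96
Total deductions = $58.25 + $30.96 + $7.74 + $33.29 + $24.96 = $155.20
Net pay = $832.14 − $155.20 = $676.94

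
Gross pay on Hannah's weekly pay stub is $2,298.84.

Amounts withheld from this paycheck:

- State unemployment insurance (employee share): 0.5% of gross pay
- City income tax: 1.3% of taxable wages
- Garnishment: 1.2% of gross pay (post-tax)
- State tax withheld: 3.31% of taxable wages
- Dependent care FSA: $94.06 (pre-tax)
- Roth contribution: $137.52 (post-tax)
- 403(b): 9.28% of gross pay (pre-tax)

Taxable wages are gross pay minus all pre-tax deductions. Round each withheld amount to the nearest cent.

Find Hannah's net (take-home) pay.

$1,723.04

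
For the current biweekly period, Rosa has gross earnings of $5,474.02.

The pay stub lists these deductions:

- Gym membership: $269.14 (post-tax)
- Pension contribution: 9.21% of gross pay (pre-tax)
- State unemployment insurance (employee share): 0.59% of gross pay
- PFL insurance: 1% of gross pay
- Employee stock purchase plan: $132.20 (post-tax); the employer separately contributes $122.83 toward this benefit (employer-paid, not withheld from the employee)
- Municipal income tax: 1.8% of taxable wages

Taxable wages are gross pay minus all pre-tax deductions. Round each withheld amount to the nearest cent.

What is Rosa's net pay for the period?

Pension contribution: $5,474.02 × 0.0921 = $504.16
Taxable wages = $5,474.02 − $504.16 = $4,969.86
Municipal income tax: $4,969.86 × 0.018 = $89.46
State unemployment insurance (employee share): $5,474.02 × 0.0059 = $32.30
PFL insurance: $5,474.02 × 0.01 = $54.74
Employee stock purchase plan: $132.20
Gym membership: $269.14
(Employer's $122.83 toward employee stock purchase plan is not withheld from the employee.)
Total deductions = $504.16 + $89.46 + $32.30 + $54.74 + $132.20 + $269.14 = $1,082.00
Net pay = $5,474.02 − $1,082.00 = $4,392.02

$4,392.02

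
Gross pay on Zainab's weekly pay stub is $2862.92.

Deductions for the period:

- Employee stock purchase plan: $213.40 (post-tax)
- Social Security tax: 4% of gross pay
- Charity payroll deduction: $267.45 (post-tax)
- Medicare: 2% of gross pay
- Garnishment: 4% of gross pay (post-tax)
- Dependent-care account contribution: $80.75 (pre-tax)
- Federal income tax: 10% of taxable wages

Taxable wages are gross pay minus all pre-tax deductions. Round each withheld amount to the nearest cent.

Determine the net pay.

$1736.80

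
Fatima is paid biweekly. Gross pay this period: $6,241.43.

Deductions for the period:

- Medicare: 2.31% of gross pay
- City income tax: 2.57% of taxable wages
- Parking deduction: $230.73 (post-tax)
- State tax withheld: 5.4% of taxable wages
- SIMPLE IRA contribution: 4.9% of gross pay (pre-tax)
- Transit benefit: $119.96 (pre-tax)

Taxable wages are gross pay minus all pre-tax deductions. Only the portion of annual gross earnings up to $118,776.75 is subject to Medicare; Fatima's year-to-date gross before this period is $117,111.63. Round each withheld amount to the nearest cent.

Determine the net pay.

$5,082.95

SIMPLE IRA contribution: $6,241.43 × 0.049 = $305.83
Transit benefit: $119.96
Pre-tax total = $305.83 + $119.96 = $425.79
Taxable wages = $6,241.43 − $425.79 = $5,815.64
State tax withheld: $5,815.64 × 0.054 = $314.04
City income tax: $5,815.64 × 0.0257 = $149.46
Medicare: only $118,776.75 − $117,111.63 = $1,665.12 of this check is subject → $1,665.12 × 0.0231 = $38.46
Parking deduction: $230.73
Total deductions = $305.83 + $119.96 + $314.04 + $149.46 + $38.46 + $230.73 = $1,158.48
Net pay = $6,241.43 − $1,158.48 = $5,082.95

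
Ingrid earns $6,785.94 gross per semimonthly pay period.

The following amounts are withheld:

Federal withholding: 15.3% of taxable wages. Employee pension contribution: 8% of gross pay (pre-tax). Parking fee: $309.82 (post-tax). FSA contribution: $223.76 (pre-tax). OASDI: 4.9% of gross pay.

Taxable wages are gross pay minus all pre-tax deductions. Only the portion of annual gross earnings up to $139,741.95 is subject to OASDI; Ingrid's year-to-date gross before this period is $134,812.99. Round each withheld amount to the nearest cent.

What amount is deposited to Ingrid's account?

$4,547.01

FSA contribution: $223.76
Employee pension contribution: $6,785.94 × 0.08 = $542.88
Pre-tax total = $223.76 + $542.88 = $766.64
Taxable wages = $6,785.94 − $766.64 = $6,019.30
Federal withholding: $6,019.30 × 0.153 = $920.95
OASDI: only $139,741.95 − $134,812.99 = $4,928.96 of this check is subject → $4,928.96 × 0.049 = $241.52
Parking fee: $309.82
Total deductions = $223.76 + $542.88 + $920.95 + $241.52 + $309.82 = $2,238.93
Net pay = $6,785.94 − $2,238.93 = $4,547.01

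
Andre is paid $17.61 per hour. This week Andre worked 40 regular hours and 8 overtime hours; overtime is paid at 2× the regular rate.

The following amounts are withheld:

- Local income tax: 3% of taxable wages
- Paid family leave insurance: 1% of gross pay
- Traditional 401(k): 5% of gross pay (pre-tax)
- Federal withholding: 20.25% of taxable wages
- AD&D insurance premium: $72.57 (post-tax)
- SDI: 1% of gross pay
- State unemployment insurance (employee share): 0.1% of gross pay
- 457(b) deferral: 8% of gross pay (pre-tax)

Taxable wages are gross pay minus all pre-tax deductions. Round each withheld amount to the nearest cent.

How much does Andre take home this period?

$565.20

Regular pay: 40 × $17.61 = $704.40
Overtime pay: 8 × $17.61 × 2 = $281.76
Gross pay = $704.40 + $281.76 = $986.16
Traditional 401(k): $986.16 × 0.05 = $49.31
457(b) deferral: $986.16 × 0.08 = $78.89
Pre-tax total = $49.31 + $78.89 = $128.20
Taxable wages = $986.16 − $128.20 = $857.96
Federal withholding: $857.96 × 0.2025 = $173.74
Local income tax: $857.96 × 0.03 = $25.74
State unemployment insurance (employee share): $986.16 × 0.001 = $0.99
Paid family leave insurance: $986.16 × 0.01 = $9.86
SDI: $986.16 × 0.01 = $9.86
AD&D insurance premium: $72.57
Total deductions = $49.31 + $78.89 + $173.74 + $25.74 + $0.99 + $9.86 + $9.86 + $72.57 = $420.96
Net pay = $986.16 − $420.96 = $565.20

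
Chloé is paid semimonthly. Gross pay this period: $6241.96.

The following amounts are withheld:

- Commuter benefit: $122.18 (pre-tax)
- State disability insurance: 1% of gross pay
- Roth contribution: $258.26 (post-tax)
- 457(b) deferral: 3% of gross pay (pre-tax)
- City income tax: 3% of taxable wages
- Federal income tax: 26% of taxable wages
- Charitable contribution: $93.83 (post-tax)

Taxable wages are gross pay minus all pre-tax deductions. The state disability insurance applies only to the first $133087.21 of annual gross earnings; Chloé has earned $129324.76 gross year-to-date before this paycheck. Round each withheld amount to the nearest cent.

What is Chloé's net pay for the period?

$3822.37

Commuter benefit: $122.18
457(b) deferral: $6241.96 × 0.03 = $187.26
Pre-tax total = $122.18 + $187.26 = $309.44
Taxable wages = $6241.96 − $309.44 = $5932.52
Federal income tax: $5932.52 × 0.26 = $1542.46
City income tax: $5932.52 × 0.03 = $177.98
State disability insurance: only $133087.21 − $129324.76 = $3762.45 of this check is subject → $3762.45 × 0.01 = $37.62
Roth contribution: $258.26
Charitable contribution: $93.83
Total deductions = $122.18 + $187.26 + $1542.46 + $177.98 + $37.62 + $258.26 + $93.83 = $2419.59
Net pay = $6241.96 − $2419.59 = $3822.37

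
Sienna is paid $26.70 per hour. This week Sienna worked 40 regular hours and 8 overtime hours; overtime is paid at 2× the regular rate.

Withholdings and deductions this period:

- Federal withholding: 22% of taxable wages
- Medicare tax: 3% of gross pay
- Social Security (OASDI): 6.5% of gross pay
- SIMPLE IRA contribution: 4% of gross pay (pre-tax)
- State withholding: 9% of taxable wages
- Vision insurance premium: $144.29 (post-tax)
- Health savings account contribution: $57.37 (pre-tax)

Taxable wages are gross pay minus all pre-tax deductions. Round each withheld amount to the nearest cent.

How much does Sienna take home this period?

Regular pay: 40 × $26.70 = $1,068.00
Overtime pay: 8 × $26.70 × 2 = $427.20
Gross pay = $1,068.00 + $427.20 = $1,495.20
Health savings account contribution: $57.37
SIMPLE IRA contribution: $1,495.20 × 0.04 = $59.81
Pre-tax total = $57.37 + $59.81 = $117.18
Taxable wages = $1,495.20 − $117.18 = $1,378.02
Federal withholding: $1,378.02 × 0.22 = $303.16
State withholding: $1,378.02 × 0.09 = $124.02
Medicare tax: $1,495.20 × 0.03 = $44.86
Social Security (OASDI): $1,495.20 × 0.065 = $97.19
Vision insurance premium: $144.29
Total deductions = $57.37 + $59.81 + $303.16 + $124.02 + $44.86 + $97.19 + $144.29 = $830.70
Net pay = $1,495.20 − $830.70 = $664.50

$664.50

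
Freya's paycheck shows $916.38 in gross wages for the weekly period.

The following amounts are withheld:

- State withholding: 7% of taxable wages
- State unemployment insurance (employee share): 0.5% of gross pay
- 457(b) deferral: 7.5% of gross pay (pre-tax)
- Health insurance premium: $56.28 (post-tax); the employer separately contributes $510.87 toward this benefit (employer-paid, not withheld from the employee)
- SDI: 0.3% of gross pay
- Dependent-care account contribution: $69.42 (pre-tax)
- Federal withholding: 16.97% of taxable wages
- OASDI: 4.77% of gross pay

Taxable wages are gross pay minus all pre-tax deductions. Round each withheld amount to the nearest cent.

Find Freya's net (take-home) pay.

$484.36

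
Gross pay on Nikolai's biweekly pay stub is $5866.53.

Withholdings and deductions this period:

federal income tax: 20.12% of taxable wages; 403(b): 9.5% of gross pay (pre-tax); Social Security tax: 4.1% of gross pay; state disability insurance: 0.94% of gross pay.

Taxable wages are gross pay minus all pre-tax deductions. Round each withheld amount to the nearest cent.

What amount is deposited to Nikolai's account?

$3945.32

403(b): $5866.53 × 0.095 = $557.32
Taxable wages = $5866.53 − $557.32 = $5309.21
Federal income tax: $5309.21 × 0.2012 = $1068.21
Social Security tax: $5866.53 × 0.041 = $240.53
State disability insurance: $5866.53 × 0.0094 = $55.15
Total deductions = $557.32 + $1068.21 + $240.53 + $55.15 = $1921.21
Net pay = $5866.53 − $1921.21 = $3945.32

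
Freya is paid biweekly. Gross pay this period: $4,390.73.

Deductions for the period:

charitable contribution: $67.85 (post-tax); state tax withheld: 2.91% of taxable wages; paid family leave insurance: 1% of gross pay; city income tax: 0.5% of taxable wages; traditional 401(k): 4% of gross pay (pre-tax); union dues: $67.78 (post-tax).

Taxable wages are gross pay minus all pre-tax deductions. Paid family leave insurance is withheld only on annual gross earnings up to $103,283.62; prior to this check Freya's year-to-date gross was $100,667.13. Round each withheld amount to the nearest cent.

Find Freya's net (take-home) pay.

$3,909.57

Traditional 401(k): $4,390.73 × 0.04 = $175.63
Taxable wages = $4,390.73 − $175.63 = $4,215.10
State tax withheld: $4,215.10 × 0.0291 = $122.66
City income tax: $4,215.10 × 0.005 = $21.08
Paid family leave insurance: only $103,283.62 − $100,667.13 = $2,616.49 of this check is subject → $2,616.49 × 0.01 = $26.16
Charitable contribution: $67.85
Union dues: $67.78
Total deductions = $175.63 + $122.66 + $21.08 + $26.16 + $67.85 + $67.78 = $481.16
Net pay = $4,390.73 − $481.16 = $3,909.57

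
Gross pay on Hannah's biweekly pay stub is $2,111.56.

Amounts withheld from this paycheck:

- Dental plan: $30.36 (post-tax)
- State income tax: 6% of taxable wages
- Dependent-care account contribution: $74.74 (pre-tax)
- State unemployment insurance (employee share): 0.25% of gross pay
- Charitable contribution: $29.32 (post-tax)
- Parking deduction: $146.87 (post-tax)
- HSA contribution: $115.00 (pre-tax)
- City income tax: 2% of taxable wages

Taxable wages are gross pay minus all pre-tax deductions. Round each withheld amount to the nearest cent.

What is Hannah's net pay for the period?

HSA contribution: $115.00
Dependent-care account contribution: $74.74
Pre-tax total = $115.00 + $74.74 = $189.74
Taxable wages = $2,111.56 − $189.74 = $1,921.82
State income tax: $1,921.82 × 0.06 = $115.31
City income tax: $1,921.82 × 0.02 = $38.44
State unemployment insurance (employee share): $2,111.56 × 0.0025 = $5.28
Charitable contribution: $29.32
Dental plan: $30.36
Parking deduction: $146.87
Total deductions = $115.00 + $74.74 + $115.31 + $38.44 + $5.28 + $29.32 + $30.36 + $146.87 = $555.32
Net pay = $2,111.56 − $555.32 = $1,556.24

$1,556.24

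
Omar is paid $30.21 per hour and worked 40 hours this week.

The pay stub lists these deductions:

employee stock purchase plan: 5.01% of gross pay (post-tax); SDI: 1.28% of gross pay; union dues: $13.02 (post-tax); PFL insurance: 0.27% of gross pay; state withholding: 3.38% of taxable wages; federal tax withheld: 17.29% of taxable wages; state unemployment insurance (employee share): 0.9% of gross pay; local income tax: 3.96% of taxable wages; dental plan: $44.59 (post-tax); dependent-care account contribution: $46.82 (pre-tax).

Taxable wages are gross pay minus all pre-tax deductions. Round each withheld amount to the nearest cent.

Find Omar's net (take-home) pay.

$727.72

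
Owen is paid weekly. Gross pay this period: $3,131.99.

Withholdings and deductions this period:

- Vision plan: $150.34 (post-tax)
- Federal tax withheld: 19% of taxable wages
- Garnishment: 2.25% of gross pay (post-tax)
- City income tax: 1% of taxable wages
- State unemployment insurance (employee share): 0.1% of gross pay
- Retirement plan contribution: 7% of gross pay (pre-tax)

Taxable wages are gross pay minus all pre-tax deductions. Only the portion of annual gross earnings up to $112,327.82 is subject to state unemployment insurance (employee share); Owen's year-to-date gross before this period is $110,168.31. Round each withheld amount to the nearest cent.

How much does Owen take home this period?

Retirement plan contribution: $3,131.99 × 0.07 = $219.24
Taxable wages = $3,131.99 − $219.24 = $2,912.75
City income tax: $2,912.75 × 0.01 = $29.13
Federal tax withheld: $2,912.75 × 0.19 = $553.42
State unemployment insurance (employee share): only $112,327.82 − $110,168.31 = $2,159.51 of this check is subject → $2,159.51 × 0.001 = $2.16
Garnishment: $3,131.99 × 0.0225 = $70.47
Vision plan: $150.34
Total deductions = $219.24 + $29.13 + $553.42 + $2.16 + $70.47 + $150.34 = $1,024.76
Net pay = $3,131.99 − $1,024.76 = $2,107.23

$2,107.23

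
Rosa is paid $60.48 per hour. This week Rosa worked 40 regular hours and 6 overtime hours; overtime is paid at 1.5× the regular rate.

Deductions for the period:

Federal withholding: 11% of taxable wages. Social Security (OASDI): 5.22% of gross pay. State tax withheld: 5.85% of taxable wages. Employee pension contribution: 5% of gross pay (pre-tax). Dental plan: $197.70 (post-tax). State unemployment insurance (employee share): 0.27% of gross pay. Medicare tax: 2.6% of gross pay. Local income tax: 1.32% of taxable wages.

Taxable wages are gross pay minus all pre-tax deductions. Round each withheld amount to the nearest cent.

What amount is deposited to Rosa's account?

$1,866.34

Regular pay: 40 × $60.48 = $2,419.20
Overtime pay: 6 × $60.48 × 1.5 = $544.32
Gross pay = $2,419.20 + $544.32 = $2,963.52
Employee pension contribution: $2,963.52 × 0.05 = $148.18
Taxable wages = $2,963.52 − $148.18 = $2,815.34
Federal withholding: $2,815.34 × 0.11 = $309.69
State tax withheld: $2,815.34 × 0.0585 = $164.70
Local income tax: $2,815.34 × 0.0132 = $37.16
Social Security (OASDI): $2,963.52 × 0.0522 = $154.70
Medicare tax: $2,963.52 × 0.026 = $77.05
State unemployment insurance (employee share): $2,963.52 × 0.0027 = $8.00
Dental plan: $197.70
Total deductions = $148.18 + $309.69 + $164.70 + $37.16 + $154.70 + $77.05 + $8.00 + $197.70 = $1,097.18
Net pay = $2,963.52 − $1,097.18 = $1,866.34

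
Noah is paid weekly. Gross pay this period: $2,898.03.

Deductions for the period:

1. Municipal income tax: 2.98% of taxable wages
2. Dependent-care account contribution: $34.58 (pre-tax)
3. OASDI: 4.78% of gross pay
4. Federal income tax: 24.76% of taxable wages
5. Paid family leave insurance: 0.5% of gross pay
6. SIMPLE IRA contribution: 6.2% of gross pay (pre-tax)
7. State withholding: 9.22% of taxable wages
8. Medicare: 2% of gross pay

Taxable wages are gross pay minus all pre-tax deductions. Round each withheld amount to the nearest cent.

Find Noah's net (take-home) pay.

Dependent-care account contribution: $34.58
SIMPLE IRA contribution: $2,898.03 × 0.062 = $179.68
Pre-tax total = $34.58 + $179.68 = $214.26
Taxable wages = $2,898.03 − $214.26 = $2,683.77
State withholding: $2,683.77 × 0.0922 = $247.44
Federal income tax: $2,683.77 × 0.2476 = $664.50
Municipal income tax: $2,683.77 × 0.0298 = $79.98
OASDI: $2,898.03 × 0.0478 = $138.53
Medicare: $2,898.03 × 0.02 = $57.96
Paid family leave insurance: $2,898.03 × 0.005 = $14.49
Total deductions = $34.58 + $179.68 + $247.44 + $664.50 + $79.98 + $138.53 + $57.96 + $14.49 = $1,417.16
Net pay = $2,898.03 − $1,417.16 = $1,480.87

$1,480.87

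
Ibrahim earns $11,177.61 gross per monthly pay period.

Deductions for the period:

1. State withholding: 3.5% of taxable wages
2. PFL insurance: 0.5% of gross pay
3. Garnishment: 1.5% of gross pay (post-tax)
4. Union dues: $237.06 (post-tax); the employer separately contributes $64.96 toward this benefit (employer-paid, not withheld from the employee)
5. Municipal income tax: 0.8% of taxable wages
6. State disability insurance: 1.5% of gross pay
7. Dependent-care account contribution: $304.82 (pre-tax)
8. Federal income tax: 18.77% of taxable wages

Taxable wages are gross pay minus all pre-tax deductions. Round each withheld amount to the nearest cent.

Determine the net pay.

$7,736.17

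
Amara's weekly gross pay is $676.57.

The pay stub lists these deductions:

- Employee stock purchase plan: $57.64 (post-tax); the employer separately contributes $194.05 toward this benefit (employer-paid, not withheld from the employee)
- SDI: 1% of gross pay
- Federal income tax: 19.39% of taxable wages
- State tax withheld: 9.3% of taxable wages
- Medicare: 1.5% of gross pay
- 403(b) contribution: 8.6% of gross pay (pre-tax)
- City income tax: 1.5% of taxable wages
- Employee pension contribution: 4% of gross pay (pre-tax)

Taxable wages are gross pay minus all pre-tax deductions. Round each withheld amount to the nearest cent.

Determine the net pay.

$338.24

Employee pension contribution: $676.57 × 0.04 = $27.06
403(b) contribution: $676.57 × 0.086 = $58.19
Pre-tax total = $27.06 + $58.19 = $85.25
Taxable wages = $676.57 − $85.25 = $591.32
City income tax: $591.32 × 0.015 = $8.87
Federal income tax: $591.32 × 0.1939 = $114.66
State tax withheld: $591.32 × 0.093 = $54.99
SDI: $676.57 × 0.01 = $6.77
Medicare: $676.57 × 0.015 = $10.15
Employee stock purchase plan: $57.64
(Employer's $194.05 toward employee stock purchase plan is not withheld from the employee.)
Total deductions = $27.06 + $58.19 + $8.87 + $114.66 + $54.99 + $6.77 + $10.15 + $57.64 = $338.33
Net pay = $676.57 − $338.33 = $338.24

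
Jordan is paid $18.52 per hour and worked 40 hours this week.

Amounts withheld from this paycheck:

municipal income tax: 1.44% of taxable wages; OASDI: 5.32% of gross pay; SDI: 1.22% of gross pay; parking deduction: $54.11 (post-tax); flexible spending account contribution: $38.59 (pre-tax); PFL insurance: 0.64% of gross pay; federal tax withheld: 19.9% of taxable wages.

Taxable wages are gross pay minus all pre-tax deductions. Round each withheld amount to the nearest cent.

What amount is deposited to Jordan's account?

Gross pay: 40 × $18.52 = $740.80
Flexible spending account contribution: $38.59
Taxable wages = $740.80 − $38.59 = $702.21
Federal tax withheld: $702.21 × 0.199 = $139.74
Municipal income tax: $702.21 × 0.0144 = $10.11
OASDI: $740.80 × 0.0532 = $39.41
SDI: $740.80 × 0.0122 = $9.04
PFL insurance: $740.80 × 0.0064 = $4.74
Parking deduction: $54.11
Total deductions = $38.59 + $139.74 + $10.11 + $39.41 + $9.04 + $4.74 + $54.11 = $295.74
Net pay = $740.80 − $295.74 = $445.06

$445.06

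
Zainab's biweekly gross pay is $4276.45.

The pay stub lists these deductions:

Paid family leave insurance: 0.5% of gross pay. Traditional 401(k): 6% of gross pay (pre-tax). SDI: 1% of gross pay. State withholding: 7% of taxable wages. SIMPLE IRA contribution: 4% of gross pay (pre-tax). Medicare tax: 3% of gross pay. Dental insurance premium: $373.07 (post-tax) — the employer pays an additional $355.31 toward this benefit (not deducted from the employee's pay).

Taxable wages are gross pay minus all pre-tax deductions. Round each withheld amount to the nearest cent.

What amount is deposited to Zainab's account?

SIMPLE IRA contribution: $4276.45 × 0.04 = $171.06
Traditional 401(k): $4276.45 × 0.06 = $256.59
Pre-tax total = $171.06 + $256.59 = $427.65
Taxable wages = $4276.45 − $427.65 = $3848.80
State withholding: $3848.80 × 0.07 = $269.42
Paid family leave insurance: $4276.45 × 0.005 = $21.38
SDI: $4276.45 × 0.01 = $42.76
Medicare tax: $4276.45 × 0.03 = $128.29
Dental insurance premium: $373.07
(Employer's $355.31 toward dental insurance premium is not withheld from the employee.)
Total deductions = $171.06 + $256.59 + $269.42 + $21.38 + $42.76 + $128.29 + $373.07 = $1262.57
Net pay = $4276.45 − $1262.57 = $3013.88

$3013.88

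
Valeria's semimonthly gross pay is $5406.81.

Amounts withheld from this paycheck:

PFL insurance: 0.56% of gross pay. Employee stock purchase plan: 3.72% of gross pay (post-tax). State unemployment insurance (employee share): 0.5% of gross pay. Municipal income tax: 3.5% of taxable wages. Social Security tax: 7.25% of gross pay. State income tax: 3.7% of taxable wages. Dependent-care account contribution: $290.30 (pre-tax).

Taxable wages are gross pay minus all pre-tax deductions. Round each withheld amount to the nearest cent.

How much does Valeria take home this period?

$4097.69

Dependent-care account contribution: $290.30
Taxable wages = $5406.81 − $290.30 = $5116.51
Municipal income tax: $5116.51 × 0.035 = $179.08
State income tax: $5116.51 × 0.037 = $189.31
State unemployment insurance (employee share): $5406.81 × 0.005 = $27.03
PFL insurance: $5406.81 × 0.0056 = $30.28
Social Security tax: $5406.81 × 0.0725 = $391.99
Employee stock purchase plan: $5406.81 × 0.0372 = $201.13
Total deductions = $290.30 + $179.08 + $189.31 + $27.03 + $30.28 + $391.99 + $201.13 = $1309.12
Net pay = $5406.81 − $1309.12 = $4097.69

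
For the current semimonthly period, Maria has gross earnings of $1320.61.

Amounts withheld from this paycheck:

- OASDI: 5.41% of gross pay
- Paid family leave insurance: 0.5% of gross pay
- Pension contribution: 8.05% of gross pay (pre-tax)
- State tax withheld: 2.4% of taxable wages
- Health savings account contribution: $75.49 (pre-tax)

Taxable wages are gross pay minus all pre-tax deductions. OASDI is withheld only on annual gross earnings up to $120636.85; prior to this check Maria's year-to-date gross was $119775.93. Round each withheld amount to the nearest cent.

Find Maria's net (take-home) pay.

$1058.30

Pension contribution: $1320.61 × 0.0805 = $106.31
Health savings account contribution: $75.49
Pre-tax total = $106.31 + $75.49 = $181.80
Taxable wages = $1320.61 − $181.80 = $1138.81
State tax withheld: $1138.81 × 0.024 = $27.33
Paid family leave insurance: $1320.61 × 0.005 = $6.60
OASDI: only $120636.85 − $119775.93 = $860.92 of this check is subject → $860.92 × 0.0541 = $46.58
Total deductions = $106.31 + $75.49 + $27.33 + $6.60 + $46.58 = $262.31
Net pay = $1320.61 − $262.31 = $1058.30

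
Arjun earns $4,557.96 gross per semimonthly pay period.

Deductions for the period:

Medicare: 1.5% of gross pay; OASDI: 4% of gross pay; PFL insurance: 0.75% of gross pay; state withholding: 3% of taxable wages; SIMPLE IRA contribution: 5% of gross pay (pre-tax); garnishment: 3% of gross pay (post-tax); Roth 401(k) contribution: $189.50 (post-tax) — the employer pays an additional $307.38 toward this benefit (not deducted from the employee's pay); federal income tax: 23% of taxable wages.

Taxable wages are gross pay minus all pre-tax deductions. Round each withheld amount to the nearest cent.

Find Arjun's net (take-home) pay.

$2,593.14

SIMPLE IRA contribution: $4,557.96 × 0.05 = $227.90
Taxable wages = $4,557.96 − $227.90 = $4,330.06
Federal income tax: $4,330.06 × 0.23 = $995.91
State withholding: $4,330.06 × 0.03 = $129.90
Medicare: $4,557.96 × 0.015 = $68.37
OASDI: $4,557.96 × 0.04 = $182.32
PFL insurance: $4,557.96 × 0.0075 = $34.18
Roth 401(k) contribution: $189.50
Garnishment: $4,557.96 × 0.03 = $136.74
(Employer's $307.38 toward Roth 401(k) contribution is not withheld from the employee.)
Total deductions = $227.90 + $995.91 + $129.90 + $68.37 + $182.32 + $34.18 + $189.50 + $136.74 = $1,964.82
Net pay = $4,557.96 − $1,964.82 = $2,593.14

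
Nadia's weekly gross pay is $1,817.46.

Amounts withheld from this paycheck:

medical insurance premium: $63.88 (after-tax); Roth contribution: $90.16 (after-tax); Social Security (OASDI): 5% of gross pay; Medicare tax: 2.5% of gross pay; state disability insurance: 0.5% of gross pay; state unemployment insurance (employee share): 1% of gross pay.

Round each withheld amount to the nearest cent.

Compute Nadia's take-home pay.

Medicare tax: $1,817.46 × 0.025 = $45.44
Social Security (OASDI): $1,817.46 × 0.05 = $90.87
State disability insurance: $1,817.46 × 0.005 = $9.09
State unemployment insurance (employee share): $1,817.46 × 0.01 = $18.17
Roth contribution: $90.16
Medical insurance premium: $63.88
Total deductions = $45.44 + $90.87 + $9.09 + $18.17 + $90.16 + $63.88 = $317.61
Net pay = $1,817.46 − $317.61 = $1,499.85

$1,499.85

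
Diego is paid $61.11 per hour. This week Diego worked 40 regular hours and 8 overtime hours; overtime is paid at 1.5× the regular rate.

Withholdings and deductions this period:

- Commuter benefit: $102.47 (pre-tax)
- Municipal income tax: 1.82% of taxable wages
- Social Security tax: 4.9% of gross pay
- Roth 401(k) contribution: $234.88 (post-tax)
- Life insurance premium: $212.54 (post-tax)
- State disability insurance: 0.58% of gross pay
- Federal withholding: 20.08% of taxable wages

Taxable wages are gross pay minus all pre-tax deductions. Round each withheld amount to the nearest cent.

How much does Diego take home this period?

$1,780.21

Regular pay: 40 × $61.11 = $2,444.40
Overtime pay: 8 × $61.11 × 1.5 = $733.32
Gross pay = $2,444.40 + $733.32 = $3,177.72
Commuter benefit: $102.47
Taxable wages = $3,177.72 − $102.47 = $3,075.25
Municipal income tax: $3,075.25 × 0.0182 = $55.97
Federal withholding: $3,075.25 × 0.2008 = $617.51
Social Security tax: $3,177.72 × 0.049 = $155.71
State disability insurance: $3,177.72 × 0.0058 = $18.43
Life insurance premium: $212.54
Roth 401(k) contribution: $234.88
Total deductions = $102.47 + $55.97 + $617.51 + $155.71 + $18.43 + $212.54 + $234.88 = $1,397.51
Net pay = $3,177.72 − $1,397.51 = $1,780.21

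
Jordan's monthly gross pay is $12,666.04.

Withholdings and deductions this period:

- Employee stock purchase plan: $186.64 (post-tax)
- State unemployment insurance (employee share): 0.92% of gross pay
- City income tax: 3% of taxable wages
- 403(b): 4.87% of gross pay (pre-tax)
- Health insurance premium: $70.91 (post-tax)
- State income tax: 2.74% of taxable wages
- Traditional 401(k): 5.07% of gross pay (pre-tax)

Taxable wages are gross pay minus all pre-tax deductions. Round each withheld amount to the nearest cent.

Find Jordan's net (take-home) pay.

$10,378.19

403(b): $12,666.04 × 0.0487 = $616.84
Traditional 401(k): $12,666.04 × 0.0507 = $642.17
Pre-tax total = $616.84 + $642.17 = $1,259.01
Taxable wages = $12,666.04 − $1,259.01 = $11,407.03
City income tax: $11,407.03 × 0.03 = $342.21
State income tax: $11,407.03 × 0.0274 = $312.55
State unemployment insurance (employee share): $12,666.04 × 0.0092 = $116.53
Employee stock purchase plan: $186.64
Health insurance premium: $70.91
Total deductions = $616.84 + $642.17 + $342.21 + $312.55 + $116.53 + $186.64 + $70.91 = $2,287.85
Net pay = $12,666.04 − $2,287.85 = $10,378.19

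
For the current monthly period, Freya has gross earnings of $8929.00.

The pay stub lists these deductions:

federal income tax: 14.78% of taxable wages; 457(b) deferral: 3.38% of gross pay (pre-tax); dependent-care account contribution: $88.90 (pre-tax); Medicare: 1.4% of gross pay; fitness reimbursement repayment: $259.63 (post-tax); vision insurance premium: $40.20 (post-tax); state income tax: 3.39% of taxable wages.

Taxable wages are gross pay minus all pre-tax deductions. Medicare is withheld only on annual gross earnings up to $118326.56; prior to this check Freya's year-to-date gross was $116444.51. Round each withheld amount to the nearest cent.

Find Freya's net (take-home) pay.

Dependent-care account contribution: $88.90
457(b) deferral: $8929.00 × 0.0338 = $301.80
Pre-tax total = $88.90 + $301.80 = $390.70
Taxable wages = $8929.00 − $390.70 = $8538.30
Federal income tax: $8538.30 × 0.1478 = $1261.96
State income tax: $8538.30 × 0.0339 = $289.45
Medicare: only $118326.56 − $116444.51 = $1882.05 of this check is subject → $1882.05 × 0.014 = $26.35
Fitness reimbursement repayment: $259.63
Vision insurance premium: $40.20
Total deductions = $88.90 + $301.80 + $1261.96 + $289.45 + $26.35 + $259.63 + $40.20 = $2268.29
Net pay = $8929.00 − $2268.29 = $6660.71

$6660.71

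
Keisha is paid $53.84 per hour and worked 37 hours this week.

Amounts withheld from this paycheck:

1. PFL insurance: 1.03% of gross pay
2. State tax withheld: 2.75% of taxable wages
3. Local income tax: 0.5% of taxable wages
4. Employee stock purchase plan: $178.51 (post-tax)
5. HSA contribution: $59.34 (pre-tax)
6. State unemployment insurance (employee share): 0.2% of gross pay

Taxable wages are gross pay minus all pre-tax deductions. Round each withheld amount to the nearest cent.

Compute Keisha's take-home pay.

Gross pay: 37 × $53.84 = $1,992.08
HSA contribution: $59.34
Taxable wages = $1,992.08 − $59.34 = $1,932.74
Local income tax: $1,932.74 × 0.005 = $9.66
State tax withheld: $1,932.74 × 0.0275 = $53.15
State unemployment insurance (employee share): $1,992.08 × 0.002 = $3.98
PFL insurance: $1,992.08 × 0.0103 = $20.52
Employee stock purchase plan: $178.51
Total deductions = $59.34 + $9.66 + $53.15 + $3.98 + $20.52 + $178.51 = $325.16
Net pay = $1,992.08 − $325.16 = $1,666.92

$1,666.92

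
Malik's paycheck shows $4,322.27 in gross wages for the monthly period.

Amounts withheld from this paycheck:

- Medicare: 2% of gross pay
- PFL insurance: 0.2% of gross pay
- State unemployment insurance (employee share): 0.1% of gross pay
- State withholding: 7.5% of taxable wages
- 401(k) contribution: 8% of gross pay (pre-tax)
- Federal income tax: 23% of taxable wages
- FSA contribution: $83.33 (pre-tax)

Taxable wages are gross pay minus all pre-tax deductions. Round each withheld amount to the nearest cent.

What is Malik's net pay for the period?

FSA contribution: $83.33
401(k) contribution: $4,322.27 × 0.08 = $345.78
Pre-tax total = $83.33 + $345.78 = $429.11
Taxable wages = $4,322.27 − $429.11 = $3,893.16
Federal income tax: $3,893.16 × 0.23 = $895.43
State withholding: $3,893.16 × 0.075 = $291.99
State unemployment insurance (employee share): $4,322.27 × 0.001 = $4.32
PFL insurance: $4,322.27 × 0.002 = $8.64
Medicare: $4,322.27 × 0.02 = $86.45
Total deductions = $83.33 + $345.78 + $895.43 + $291.99 + $4.32 + $8.64 + $86.45 = $1,715.94
Net pay = $4,322.27 − $1,715.94 = $2,606.33

$2,606.33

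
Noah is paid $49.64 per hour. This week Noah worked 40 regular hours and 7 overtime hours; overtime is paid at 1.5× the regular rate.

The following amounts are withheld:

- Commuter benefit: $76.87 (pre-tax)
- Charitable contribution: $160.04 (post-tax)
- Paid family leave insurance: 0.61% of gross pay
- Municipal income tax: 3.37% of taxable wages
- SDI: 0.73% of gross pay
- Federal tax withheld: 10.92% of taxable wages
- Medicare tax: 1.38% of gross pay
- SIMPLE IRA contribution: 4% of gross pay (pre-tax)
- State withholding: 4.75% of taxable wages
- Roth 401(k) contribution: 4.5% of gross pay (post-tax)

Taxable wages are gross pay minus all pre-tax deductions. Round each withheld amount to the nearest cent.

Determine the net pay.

$1,545.08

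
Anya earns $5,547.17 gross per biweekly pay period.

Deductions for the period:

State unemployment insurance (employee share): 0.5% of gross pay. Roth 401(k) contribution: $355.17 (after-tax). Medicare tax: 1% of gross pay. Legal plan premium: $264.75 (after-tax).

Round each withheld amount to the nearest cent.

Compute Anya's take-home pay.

Medicare tax: $5,547.17 × 0.01 = $55.47
State unemployment insurance (employee share): $5,547.17 × 0.005 = $27.74
Legal plan premium: $264.75
Roth 401(k) contribution: $355.17
Total deductions = $55.47 + $27.74 + $264.75 + $355.17 = $703.13
Net pay = $5,547.17 − $703.13 = $4,844.04

$4,844.04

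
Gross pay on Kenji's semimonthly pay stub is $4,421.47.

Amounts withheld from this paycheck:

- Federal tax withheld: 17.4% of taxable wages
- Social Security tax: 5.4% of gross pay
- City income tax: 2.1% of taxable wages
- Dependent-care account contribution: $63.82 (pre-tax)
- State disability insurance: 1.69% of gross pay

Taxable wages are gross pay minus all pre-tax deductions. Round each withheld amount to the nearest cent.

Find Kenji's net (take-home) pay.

Dependent-care account contribution: $63.82
Taxable wages = $4,421.47 − $63.82 = $4,357.65
Federal tax withheld: $4,357.65 × 0.174 = $758.23
City income tax: $4,357.65 × 0.021 = $91.51
Social Security tax: $4,421.47 × 0.054 = $238.76
State disability insurance: $4,421.47 × 0.0169 = $74.72
Total deductions = $63.82 + $758.23 + $91.51 + $238.76 + $74.72 = $1,227.04
Net pay = $4,421.47 − $1,227.04 = $3,194.43

$3,194.43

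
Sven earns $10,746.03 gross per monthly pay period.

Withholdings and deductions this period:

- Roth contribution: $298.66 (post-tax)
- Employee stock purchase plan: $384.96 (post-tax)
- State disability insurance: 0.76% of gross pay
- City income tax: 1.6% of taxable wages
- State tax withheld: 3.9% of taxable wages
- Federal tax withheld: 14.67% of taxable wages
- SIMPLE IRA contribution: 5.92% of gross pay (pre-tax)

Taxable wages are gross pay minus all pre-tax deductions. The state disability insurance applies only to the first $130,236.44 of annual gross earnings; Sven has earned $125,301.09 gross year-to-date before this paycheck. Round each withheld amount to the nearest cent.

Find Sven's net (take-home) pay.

SIMPLE IRA contribution: $10,746.03 × 0.0592 = $636.16
Taxable wages = $10,746.03 − $636.16 = $10,109.87
City income tax: $10,109.87 × 0.016 = $161.76
State tax withheld: $10,109.87 × 0.039 = $394.28
Federal tax withheld: $10,109.87 × 0.1467 = $1,483.12
State disability insurance: only $130,236.44 − $125,301.09 = $4,935.35 of this check is subject → $4,935.35 × 0.0076 = $37.51
Roth contribution: $298.66
Employee stock purchase plan: $384.96
Total deductions = $636.16 + $161.76 + $394.28 + $1,483.12 + $37.51 + $298.66 + $384.96 = $3,396.45
Net pay = $10,746.03 − $3,396.45 = $7,349.58

$7,349.58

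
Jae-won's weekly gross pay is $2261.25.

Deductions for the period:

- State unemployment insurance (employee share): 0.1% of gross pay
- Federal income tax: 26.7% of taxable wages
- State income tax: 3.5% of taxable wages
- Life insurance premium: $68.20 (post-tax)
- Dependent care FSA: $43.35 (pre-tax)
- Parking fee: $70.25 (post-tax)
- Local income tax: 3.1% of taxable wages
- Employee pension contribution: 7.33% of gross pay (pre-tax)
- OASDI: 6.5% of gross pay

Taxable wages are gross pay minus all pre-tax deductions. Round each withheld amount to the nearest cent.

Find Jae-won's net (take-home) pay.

Employee pension contribution: $2261.25 × 0.0733 = $165.75
Dependent care FSA: $43.35
Pre-tax total = $165.75 + $43.35 = $209.10
Taxable wages = $2261.25 − $209.10 = $2052.15
Local income tax: $2052.15 × 0.031 = $63.62
State income tax: $2052.15 × 0.035 = $71.83
Federal income tax: $2052.15 × 0.267 = $547.92
State unemployment insurance (employee share): $2261.25 × 0.001 = $2.26
OASDI: $2261.25 × 0.065 = $146.98
Parking fee: $70.25
Life insurance premium: $68.20
Total deductions = $165.75 + $43.35 + $63.62 + $71.83 + $547.92 + $2.26 + $146.98 + $70.25 + $68.20 = $1180.16
Net pay = $2261.25 − $1180.16 = $1081.09

$1081.09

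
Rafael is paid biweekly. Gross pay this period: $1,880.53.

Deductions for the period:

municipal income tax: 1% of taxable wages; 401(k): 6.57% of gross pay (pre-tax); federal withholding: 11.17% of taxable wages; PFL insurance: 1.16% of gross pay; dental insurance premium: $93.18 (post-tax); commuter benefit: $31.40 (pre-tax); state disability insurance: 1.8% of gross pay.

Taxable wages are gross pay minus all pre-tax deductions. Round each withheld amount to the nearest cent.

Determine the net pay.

$1,366.73

Commuter benefit: $31.40
401(k): $1,880.53 × 0.0657 = $123.55
Pre-tax total = $31.40 + $123.55 = $154.95
Taxable wages = $1,880.53 − $154.95 = $1,725.58
Federal withholding: $1,725.58 × 0.1117 = $192.75
Municipal income tax: $1,725.58 × 0.01 = $17.26
State disability insurance: $1,880.53 × 0.018 = $33.85
PFL insurance: $1,880.53 × 0.0116 = $21.81
Dental insurance premium: $93.18
Total deductions = $31.40 + $123.55 + $192.75 + $17.26 + $33.85 + $21.81 + $93.18 = $513.80
Net pay = $1,880.53 − $513.80 = $1,366.73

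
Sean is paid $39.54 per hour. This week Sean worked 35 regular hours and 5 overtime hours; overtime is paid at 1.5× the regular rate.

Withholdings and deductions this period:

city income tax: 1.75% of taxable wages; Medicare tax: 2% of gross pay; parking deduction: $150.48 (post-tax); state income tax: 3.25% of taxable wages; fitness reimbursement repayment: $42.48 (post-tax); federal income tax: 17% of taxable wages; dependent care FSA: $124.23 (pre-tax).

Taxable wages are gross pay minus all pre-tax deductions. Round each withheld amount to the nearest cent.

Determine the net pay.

$987.28

Regular pay: 35 × $39.54 = $1,383.90
Overtime pay: 5 × $39.54 × 1.5 = $296.55
Gross pay = $1,383.90 + $296.55 = $1,680.45
Dependent care FSA: $124.23
Taxable wages = $1,680.45 − $124.23 = $1,556.22
Federal income tax: $1,556.22 × 0.17 = $264.56
State income tax: $1,556.22 × 0.0325 = $50.58
City income tax: $1,556.22 × 0.0175 = $27.23
Medicare tax: $1,680.45 × 0.02 = $33.61
Parking deduction: $150.48
Fitness reimbursement repayment: $42.48
Total deductions = $124.23 + $264.56 + $50.58 + $27.23 + $33.61 + $150.48 + $42.48 = $693.17
Net pay = $1,680.45 − $693.17 = $987.28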